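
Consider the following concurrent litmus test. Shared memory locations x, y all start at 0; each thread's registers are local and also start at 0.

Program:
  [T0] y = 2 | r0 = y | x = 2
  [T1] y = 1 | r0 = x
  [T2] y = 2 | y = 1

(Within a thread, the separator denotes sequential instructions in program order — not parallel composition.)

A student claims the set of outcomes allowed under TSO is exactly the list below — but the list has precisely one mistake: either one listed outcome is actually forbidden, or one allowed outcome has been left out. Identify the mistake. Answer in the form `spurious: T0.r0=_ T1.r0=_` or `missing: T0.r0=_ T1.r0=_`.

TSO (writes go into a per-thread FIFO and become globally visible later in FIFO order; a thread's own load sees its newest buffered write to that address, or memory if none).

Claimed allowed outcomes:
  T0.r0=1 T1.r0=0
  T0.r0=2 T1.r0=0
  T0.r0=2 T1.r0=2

outcome vector order: (T0.r0,T1.r0)
TSO: 4 outcomes — {1/0 1/2 2/0 2/2}
TSO∖claimed = {1/2}

missing: T0.r0=1 T1.r0=2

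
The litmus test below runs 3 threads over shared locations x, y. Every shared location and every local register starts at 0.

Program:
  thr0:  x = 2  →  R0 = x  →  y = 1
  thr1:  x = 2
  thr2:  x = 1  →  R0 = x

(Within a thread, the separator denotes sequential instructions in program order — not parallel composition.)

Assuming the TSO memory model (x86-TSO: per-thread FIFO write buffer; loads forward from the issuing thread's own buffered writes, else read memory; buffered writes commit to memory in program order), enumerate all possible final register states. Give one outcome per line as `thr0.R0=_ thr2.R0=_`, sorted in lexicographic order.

outcome vector order: (thr0.R0,thr2.R0)
|TSO outcomes| = 4

thr0.R0=1 thr2.R0=1
thr0.R0=1 thr2.R0=2
thr0.R0=2 thr2.R0=1
thr0.R0=2 thr2.R0=2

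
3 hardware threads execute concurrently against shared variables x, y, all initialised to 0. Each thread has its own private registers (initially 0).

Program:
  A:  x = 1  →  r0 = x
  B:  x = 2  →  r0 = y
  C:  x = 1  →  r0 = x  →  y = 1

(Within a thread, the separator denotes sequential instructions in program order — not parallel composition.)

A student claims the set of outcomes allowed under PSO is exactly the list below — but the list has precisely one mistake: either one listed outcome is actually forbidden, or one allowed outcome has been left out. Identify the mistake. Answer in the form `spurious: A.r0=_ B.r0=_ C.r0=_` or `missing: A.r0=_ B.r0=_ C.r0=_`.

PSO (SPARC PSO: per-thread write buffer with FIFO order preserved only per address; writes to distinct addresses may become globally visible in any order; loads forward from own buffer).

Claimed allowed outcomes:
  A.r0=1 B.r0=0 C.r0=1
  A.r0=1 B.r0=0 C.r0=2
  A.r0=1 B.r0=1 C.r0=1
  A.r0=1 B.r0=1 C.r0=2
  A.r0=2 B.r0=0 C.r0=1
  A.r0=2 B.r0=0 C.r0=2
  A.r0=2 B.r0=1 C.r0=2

outcome vector order: (A.r0,B.r0,C.r0)
PSO (8): (1,0,1); (1,0,2); (1,1,1); (1,1,2); (2,0,1); (2,0,2); (2,1,1); (2,1,2)
PSO∖claimed = {(2,1,1)}

missing: A.r0=2 B.r0=1 C.r0=1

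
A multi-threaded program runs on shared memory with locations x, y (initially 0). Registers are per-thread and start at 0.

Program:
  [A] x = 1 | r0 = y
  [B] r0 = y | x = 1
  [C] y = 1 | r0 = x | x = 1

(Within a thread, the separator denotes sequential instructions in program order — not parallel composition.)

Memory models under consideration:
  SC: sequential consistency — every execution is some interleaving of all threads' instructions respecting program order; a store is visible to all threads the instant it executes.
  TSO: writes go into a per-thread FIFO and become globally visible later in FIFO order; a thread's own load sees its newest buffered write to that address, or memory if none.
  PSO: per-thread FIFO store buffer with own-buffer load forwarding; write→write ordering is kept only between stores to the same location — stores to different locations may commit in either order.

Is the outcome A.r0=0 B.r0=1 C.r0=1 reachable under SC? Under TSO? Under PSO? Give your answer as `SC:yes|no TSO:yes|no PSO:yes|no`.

outcome vector order: (A.r0,B.r0,C.r0)
[SC] allowed = {001; 011; 100; 101; 110; 111}
[TSO] allowed = {000; 001; 010; 011; 100; 101; 110; 111}
[PSO] allowed = {000; 001; 010; 011; 100; 101; 110; 111}
target 011 ∈ {SC,TSO,PSO}

SC:yes TSO:yes PSO:yes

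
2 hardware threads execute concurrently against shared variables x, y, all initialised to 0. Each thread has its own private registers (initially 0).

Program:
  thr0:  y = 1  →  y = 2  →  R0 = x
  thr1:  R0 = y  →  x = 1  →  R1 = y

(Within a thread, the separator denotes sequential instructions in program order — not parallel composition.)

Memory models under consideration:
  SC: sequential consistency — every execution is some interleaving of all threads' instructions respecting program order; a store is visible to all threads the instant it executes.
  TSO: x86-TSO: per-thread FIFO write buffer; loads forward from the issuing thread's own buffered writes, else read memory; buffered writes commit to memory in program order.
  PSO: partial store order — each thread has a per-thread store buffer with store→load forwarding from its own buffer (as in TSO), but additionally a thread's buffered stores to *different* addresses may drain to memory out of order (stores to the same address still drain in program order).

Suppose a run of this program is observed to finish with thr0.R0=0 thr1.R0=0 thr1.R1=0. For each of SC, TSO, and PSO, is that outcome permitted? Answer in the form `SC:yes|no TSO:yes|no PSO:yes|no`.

outcome vector order: (thr0.R0,thr1.R0,thr1.R1)
[SC] allowed = {<0 0 2>, <0 1 2>, <0 2 2>, <1 0 0>, <1 0 1>, <1 0 2>, <1 1 1>, <1 1 2>, <1 2 2>}
[TSO] allowed = {<0 0 0>, <0 0 1>, <0 0 2>, <0 1 1>, <0 1 2>, <0 2 2>, <1 0 0>, <1 0 1>, <1 0 2>, <1 1 1>, <1 1 2>, <1 2 2>}
[PSO] allowed = {<0 0 0>, <0 0 1>, <0 0 2>, <0 1 1>, <0 1 2>, <0 2 2>, <1 0 0>, <1 0 1>, <1 0 2>, <1 1 1>, <1 1 2>, <1 2 2>}
target <0 0 0> ∈ {TSO,PSO}

SC:no TSO:yes PSO:yes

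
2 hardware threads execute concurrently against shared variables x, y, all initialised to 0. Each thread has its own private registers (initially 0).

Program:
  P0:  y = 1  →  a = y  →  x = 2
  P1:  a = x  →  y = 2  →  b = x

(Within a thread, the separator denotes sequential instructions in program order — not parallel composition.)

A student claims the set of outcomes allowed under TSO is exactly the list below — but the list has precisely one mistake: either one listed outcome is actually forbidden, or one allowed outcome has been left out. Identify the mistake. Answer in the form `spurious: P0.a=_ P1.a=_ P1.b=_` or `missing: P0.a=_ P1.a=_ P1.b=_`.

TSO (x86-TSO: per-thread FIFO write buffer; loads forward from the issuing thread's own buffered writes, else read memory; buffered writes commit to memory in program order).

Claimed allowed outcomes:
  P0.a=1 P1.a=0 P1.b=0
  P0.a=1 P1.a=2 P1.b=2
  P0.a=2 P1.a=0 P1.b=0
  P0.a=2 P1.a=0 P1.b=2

missing: P0.a=1 P1.a=0 P1.b=2

outcome vector order: (P0.a,P1.a,P1.b)
TSO (5): <1 0 0>; <1 0 2>; <1 2 2>; <2 0 0>; <2 0 2>
TSO∖claimed = {<1 0 2>}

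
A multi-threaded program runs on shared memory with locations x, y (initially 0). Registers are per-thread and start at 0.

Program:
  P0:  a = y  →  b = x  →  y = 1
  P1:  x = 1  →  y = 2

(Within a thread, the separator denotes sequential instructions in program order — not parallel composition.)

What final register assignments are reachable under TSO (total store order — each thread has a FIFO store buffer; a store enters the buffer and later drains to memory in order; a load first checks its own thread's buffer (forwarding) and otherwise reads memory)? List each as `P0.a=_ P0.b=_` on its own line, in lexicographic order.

outcome vector order: (P0.a,P0.b)
|TSO outcomes| = 3

P0.a=0 P0.b=0
P0.a=0 P0.b=1
P0.a=2 P0.b=1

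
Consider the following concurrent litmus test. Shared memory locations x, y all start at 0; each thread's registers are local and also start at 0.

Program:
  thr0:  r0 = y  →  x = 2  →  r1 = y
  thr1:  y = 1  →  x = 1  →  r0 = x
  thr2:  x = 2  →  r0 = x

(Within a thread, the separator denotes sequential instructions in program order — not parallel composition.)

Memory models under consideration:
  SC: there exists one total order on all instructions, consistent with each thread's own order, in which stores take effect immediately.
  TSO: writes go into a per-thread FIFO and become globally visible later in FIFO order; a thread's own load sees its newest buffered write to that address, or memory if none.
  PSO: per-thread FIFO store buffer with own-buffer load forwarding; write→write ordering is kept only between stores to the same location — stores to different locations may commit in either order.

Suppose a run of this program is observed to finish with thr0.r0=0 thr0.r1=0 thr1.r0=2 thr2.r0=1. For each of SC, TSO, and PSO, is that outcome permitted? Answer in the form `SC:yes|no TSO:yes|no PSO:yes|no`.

SC:no TSO:yes PSO:yes

outcome vector order: (thr0.r0,thr0.r1,thr1.r0,thr2.r0)
SC (11): 0/0/1/1 0/0/1/2 0/0/2/2 0/1/1/1 0/1/1/2 0/1/2/1 0/1/2/2 1/1/1/1 1/1/1/2 1/1/2/1 1/1/2/2
TSO (12): 0/0/1/1 0/0/1/2 0/0/2/1 0/0/2/2 0/1/1/1 0/1/1/2 0/1/2/1 0/1/2/2 1/1/1/1 1/1/1/2 1/1/2/1 1/1/2/2
PSO (12): 0/0/1/1 0/0/1/2 0/0/2/1 0/0/2/2 0/1/1/1 0/1/1/2 0/1/2/1 0/1/2/2 1/1/1/1 1/1/1/2 1/1/2/1 1/1/2/2
target 0/0/2/1 ∈ {TSO,PSO}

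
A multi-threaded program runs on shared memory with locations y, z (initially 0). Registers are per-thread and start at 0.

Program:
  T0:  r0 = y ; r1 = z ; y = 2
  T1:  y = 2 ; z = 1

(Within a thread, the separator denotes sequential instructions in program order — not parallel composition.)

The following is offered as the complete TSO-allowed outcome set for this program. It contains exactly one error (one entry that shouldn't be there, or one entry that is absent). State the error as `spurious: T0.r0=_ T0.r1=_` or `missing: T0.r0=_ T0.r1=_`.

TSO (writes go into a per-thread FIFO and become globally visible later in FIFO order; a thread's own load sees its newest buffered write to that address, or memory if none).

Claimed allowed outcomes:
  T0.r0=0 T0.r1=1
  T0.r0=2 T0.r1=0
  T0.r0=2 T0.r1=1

missing: T0.r0=0 T0.r1=0

outcome vector order: (T0.r0,T0.r1)
TSO: 4 outcomes — {00 01 20 21}
TSO∖claimed = {00}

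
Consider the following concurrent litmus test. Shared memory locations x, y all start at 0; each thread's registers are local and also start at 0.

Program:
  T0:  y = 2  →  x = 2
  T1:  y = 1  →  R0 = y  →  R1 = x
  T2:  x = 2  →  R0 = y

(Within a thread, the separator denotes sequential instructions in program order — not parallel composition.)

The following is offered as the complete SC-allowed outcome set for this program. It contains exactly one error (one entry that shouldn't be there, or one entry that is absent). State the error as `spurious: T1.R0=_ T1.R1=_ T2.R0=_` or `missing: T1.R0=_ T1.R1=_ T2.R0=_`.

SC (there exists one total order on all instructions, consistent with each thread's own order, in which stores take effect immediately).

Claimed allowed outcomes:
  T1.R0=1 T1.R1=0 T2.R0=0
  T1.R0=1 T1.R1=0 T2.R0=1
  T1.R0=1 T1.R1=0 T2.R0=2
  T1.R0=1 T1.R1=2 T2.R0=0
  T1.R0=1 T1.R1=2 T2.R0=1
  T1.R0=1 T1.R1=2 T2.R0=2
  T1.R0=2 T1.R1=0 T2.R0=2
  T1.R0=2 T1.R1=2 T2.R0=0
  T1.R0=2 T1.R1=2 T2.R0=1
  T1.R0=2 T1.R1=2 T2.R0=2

outcome vector order: (T1.R0,T1.R1,T2.R0)
SC (9): 1/0/1 1/0/2 1/2/0 1/2/1 1/2/2 2/0/2 2/2/0 2/2/1 2/2/2
claimed∖SC = {1/0/0}

spurious: T1.R0=1 T1.R1=0 T2.R0=0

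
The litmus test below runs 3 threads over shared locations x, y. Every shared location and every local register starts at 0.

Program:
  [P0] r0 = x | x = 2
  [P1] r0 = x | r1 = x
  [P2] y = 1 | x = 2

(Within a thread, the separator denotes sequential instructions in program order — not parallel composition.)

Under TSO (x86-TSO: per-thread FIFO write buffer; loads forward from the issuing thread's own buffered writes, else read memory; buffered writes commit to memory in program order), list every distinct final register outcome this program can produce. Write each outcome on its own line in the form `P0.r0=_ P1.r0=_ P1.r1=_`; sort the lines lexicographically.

P0.r0=0 P1.r0=0 P1.r1=0
P0.r0=0 P1.r0=0 P1.r1=2
P0.r0=0 P1.r0=2 P1.r1=2
P0.r0=2 P1.r0=0 P1.r1=0
P0.r0=2 P1.r0=0 P1.r1=2
P0.r0=2 P1.r0=2 P1.r1=2

outcome vector order: (P0.r0,P1.r0,P1.r1)
|TSO outcomes| = 6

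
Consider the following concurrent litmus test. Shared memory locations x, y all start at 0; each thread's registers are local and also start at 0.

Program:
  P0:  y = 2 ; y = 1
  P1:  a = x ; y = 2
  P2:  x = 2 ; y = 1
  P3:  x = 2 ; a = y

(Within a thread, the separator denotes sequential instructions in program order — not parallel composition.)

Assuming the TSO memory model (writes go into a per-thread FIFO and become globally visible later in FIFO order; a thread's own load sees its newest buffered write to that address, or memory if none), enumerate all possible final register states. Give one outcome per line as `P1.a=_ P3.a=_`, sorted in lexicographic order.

P1.a=0 P3.a=0
P1.a=0 P3.a=1
P1.a=0 P3.a=2
P1.a=2 P3.a=0
P1.a=2 P3.a=1
P1.a=2 P3.a=2

outcome vector order: (P1.a,P3.a)
|TSO outcomes| = 6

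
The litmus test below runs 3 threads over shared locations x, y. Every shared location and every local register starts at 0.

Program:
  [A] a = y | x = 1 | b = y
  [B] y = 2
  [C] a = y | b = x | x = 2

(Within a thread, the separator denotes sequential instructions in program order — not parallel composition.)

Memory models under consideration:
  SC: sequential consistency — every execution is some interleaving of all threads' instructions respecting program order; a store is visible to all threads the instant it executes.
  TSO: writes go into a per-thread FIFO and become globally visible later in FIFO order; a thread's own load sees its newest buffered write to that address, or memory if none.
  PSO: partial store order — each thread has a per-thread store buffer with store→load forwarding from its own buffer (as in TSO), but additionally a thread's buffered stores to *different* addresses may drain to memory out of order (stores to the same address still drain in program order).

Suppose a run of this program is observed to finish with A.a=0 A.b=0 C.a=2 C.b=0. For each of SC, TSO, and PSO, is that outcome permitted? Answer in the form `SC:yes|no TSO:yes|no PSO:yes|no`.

SC:no TSO:yes PSO:yes

outcome vector order: (A.a,A.b,C.a,C.b)
SC (11): 0/0/0/0, 0/0/0/1, 0/0/2/1, 0/2/0/0, 0/2/0/1, 0/2/2/0, 0/2/2/1, 2/2/0/0, 2/2/0/1, 2/2/2/0, 2/2/2/1
TSO (12): 0/0/0/0, 0/0/0/1, 0/0/2/0, 0/0/2/1, 0/2/0/0, 0/2/0/1, 0/2/2/0, 0/2/2/1, 2/2/0/0, 2/2/0/1, 2/2/2/0, 2/2/2/1
PSO (12): 0/0/0/0, 0/0/0/1, 0/0/2/0, 0/0/2/1, 0/2/0/0, 0/2/0/1, 0/2/2/0, 0/2/2/1, 2/2/0/0, 2/2/0/1, 2/2/2/0, 2/2/2/1
target 0/0/2/0 ∈ {TSO,PSO}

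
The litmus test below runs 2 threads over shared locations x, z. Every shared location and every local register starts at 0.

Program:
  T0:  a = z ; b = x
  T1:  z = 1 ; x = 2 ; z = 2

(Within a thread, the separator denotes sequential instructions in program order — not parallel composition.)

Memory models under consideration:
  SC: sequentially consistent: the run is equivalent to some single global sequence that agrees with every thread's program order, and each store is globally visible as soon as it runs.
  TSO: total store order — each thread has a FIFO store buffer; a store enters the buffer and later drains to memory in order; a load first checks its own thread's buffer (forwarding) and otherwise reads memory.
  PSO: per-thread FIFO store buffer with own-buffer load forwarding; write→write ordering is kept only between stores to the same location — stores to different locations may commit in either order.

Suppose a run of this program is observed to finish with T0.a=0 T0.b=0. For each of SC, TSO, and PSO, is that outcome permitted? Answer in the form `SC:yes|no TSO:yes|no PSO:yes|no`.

outcome vector order: (T0.a,T0.b)
SC (5): 00; 02; 10; 12; 22
TSO (5): 00; 02; 10; 12; 22
PSO (6): 00; 02; 10; 12; 20; 22
target 00 ∈ {SC,TSO,PSO}

SC:yes TSO:yes PSO:yes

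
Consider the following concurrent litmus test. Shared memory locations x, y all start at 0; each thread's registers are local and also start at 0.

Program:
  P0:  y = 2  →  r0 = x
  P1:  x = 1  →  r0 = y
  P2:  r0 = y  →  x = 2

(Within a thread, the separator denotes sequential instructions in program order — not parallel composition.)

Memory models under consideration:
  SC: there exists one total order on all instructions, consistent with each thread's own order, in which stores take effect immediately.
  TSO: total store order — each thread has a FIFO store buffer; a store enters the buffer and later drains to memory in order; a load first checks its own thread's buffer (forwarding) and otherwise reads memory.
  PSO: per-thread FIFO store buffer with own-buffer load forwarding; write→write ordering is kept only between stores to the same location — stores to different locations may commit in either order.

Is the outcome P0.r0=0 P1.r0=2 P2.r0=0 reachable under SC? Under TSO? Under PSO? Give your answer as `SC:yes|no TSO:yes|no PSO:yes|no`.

outcome vector order: (P0.r0,P1.r0,P2.r0)
SC: 10 outcomes — {(0,2,0); (0,2,2); (1,0,0); (1,0,2); (1,2,0); (1,2,2); (2,0,0); (2,0,2); (2,2,0); (2,2,2)}
TSO: 12 outcomes — {(0,0,0); (0,0,2); (0,2,0); (0,2,2); (1,0,0); (1,0,2); (1,2,0); (1,2,2); (2,0,0); (2,0,2); (2,2,0); (2,2,2)}
PSO: 12 outcomes — {(0,0,0); (0,0,2); (0,2,0); (0,2,2); (1,0,0); (1,0,2); (1,2,0); (1,2,2); (2,0,0); (2,0,2); (2,2,0); (2,2,2)}
target (0,2,0) ∈ {SC,TSO,PSO}

SC:yes TSO:yes PSO:yes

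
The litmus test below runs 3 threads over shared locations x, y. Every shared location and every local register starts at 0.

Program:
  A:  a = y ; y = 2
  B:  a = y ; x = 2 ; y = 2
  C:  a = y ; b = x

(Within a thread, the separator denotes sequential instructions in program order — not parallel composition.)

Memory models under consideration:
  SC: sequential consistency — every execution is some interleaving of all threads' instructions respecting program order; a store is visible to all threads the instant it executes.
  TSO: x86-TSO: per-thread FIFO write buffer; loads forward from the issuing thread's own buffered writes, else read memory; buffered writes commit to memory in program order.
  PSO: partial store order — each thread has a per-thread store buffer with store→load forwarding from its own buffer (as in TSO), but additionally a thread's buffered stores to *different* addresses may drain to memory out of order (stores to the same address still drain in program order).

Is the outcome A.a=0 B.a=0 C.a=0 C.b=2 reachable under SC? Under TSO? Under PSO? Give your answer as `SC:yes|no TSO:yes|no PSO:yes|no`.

outcome vector order: (A.a,B.a,C.a,C.b)
SC (11): 0000, 0002, 0020, 0022, 0200, 0202, 0220, 0222, 2000, 2002, 2022
TSO (11): 0000, 0002, 0020, 0022, 0200, 0202, 0220, 0222, 2000, 2002, 2022
PSO (12): 0000, 0002, 0020, 0022, 0200, 0202, 0220, 0222, 2000, 2002, 2020, 2022
target 0002 ∈ {SC,TSO,PSO}

SC:yes TSO:yes PSO:yes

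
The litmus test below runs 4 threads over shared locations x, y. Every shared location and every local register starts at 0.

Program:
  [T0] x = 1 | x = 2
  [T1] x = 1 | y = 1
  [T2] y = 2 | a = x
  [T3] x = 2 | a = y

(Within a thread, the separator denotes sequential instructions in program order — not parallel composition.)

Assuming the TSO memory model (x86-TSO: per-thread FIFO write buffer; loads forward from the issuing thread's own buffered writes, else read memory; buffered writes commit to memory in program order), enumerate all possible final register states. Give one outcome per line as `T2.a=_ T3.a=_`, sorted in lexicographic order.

outcome vector order: (T2.a,T3.a)
|TSO outcomes| = 9

T2.a=0 T3.a=0
T2.a=0 T3.a=1
T2.a=0 T3.a=2
T2.a=1 T3.a=0
T2.a=1 T3.a=1
T2.a=1 T3.a=2
T2.a=2 T3.a=0
T2.a=2 T3.a=1
T2.a=2 T3.a=2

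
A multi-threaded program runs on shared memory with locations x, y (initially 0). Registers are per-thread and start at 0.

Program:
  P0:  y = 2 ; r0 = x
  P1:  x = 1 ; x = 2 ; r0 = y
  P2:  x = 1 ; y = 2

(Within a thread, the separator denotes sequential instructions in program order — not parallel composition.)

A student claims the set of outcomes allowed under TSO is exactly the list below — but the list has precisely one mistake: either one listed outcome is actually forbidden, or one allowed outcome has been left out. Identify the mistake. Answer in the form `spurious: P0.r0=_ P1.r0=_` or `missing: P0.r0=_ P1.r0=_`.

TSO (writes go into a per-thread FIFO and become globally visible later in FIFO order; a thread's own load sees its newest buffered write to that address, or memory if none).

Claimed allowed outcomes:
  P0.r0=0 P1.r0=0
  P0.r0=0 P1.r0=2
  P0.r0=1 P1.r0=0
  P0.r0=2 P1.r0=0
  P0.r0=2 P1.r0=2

outcome vector order: (P0.r0,P1.r0)
TSO: 6 outcomes — {<0 0>, <0 2>, <1 0>, <1 2>, <2 0>, <2 2>}
TSO∖claimed = {<1 2>}

missing: P0.r0=1 P1.r0=2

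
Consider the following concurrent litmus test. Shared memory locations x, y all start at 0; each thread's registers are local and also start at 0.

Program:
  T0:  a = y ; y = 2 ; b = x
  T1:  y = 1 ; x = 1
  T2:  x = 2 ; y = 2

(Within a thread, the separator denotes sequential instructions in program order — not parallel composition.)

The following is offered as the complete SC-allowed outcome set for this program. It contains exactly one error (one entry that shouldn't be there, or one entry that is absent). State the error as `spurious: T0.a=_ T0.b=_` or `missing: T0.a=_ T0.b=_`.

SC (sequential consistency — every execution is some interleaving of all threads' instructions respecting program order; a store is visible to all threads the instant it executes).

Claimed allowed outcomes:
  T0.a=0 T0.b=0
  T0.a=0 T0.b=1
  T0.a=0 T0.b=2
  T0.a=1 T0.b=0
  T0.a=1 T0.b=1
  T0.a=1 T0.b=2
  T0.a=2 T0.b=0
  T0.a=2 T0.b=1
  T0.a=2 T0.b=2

spurious: T0.a=2 T0.b=0

outcome vector order: (T0.a,T0.b)
[SC] allowed = {00, 01, 02, 10, 11, 12, 21, 22}
claimed∖SC = {20}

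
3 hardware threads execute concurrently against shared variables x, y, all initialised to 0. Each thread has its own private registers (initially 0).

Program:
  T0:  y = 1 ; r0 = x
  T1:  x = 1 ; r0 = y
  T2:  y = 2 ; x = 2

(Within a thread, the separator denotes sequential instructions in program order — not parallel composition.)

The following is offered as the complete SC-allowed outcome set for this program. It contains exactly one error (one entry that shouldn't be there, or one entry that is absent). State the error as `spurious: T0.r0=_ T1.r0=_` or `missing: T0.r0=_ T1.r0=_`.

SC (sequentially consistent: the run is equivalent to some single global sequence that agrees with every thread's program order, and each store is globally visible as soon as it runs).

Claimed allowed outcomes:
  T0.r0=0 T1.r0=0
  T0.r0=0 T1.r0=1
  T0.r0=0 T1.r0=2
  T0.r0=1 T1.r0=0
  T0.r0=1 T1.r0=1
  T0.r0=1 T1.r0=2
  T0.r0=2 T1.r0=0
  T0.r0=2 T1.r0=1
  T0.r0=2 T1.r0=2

outcome vector order: (T0.r0,T1.r0)
SC (8): <0 1>, <0 2>, <1 0>, <1 1>, <1 2>, <2 0>, <2 1>, <2 2>
claimed∖SC = {<0 0>}

spurious: T0.r0=0 T1.r0=0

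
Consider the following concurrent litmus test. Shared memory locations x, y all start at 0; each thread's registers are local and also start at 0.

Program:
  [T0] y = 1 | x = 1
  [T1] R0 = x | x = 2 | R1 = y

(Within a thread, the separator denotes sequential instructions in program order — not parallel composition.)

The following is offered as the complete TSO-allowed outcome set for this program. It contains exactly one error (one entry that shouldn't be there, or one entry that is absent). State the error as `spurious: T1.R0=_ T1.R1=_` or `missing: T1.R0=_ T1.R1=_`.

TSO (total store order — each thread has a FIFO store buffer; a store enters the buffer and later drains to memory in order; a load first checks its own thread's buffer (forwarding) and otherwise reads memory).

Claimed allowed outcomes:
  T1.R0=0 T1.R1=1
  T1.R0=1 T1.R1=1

missing: T1.R0=0 T1.R1=0

outcome vector order: (T1.R0,T1.R1)
under TSO → 0/0, 0/1, 1/1
TSO∖claimed = {0/0}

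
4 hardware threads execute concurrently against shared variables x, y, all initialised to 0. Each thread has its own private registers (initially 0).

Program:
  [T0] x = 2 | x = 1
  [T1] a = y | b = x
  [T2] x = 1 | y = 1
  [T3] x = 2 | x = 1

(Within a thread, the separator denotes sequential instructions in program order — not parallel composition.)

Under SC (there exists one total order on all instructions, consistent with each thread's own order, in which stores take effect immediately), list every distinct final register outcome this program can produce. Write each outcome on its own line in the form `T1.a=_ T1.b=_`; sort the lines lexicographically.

outcome vector order: (T1.a,T1.b)
|SC outcomes| = 5

T1.a=0 T1.b=0
T1.a=0 T1.b=1
T1.a=0 T1.b=2
T1.a=1 T1.b=1
T1.a=1 T1.b=2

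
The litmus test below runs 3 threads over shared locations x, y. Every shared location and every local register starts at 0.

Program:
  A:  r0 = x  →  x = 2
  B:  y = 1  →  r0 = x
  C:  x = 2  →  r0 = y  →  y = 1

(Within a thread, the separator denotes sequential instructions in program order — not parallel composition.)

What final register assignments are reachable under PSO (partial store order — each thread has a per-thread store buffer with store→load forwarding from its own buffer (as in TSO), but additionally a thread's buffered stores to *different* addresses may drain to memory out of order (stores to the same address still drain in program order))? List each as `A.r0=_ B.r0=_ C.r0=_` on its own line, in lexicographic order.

A.r0=0 B.r0=0 C.r0=0
A.r0=0 B.r0=0 C.r0=1
A.r0=0 B.r0=2 C.r0=0
A.r0=0 B.r0=2 C.r0=1
A.r0=2 B.r0=0 C.r0=0
A.r0=2 B.r0=0 C.r0=1
A.r0=2 B.r0=2 C.r0=0
A.r0=2 B.r0=2 C.r0=1

outcome vector order: (A.r0,B.r0,C.r0)
|PSO outcomes| = 8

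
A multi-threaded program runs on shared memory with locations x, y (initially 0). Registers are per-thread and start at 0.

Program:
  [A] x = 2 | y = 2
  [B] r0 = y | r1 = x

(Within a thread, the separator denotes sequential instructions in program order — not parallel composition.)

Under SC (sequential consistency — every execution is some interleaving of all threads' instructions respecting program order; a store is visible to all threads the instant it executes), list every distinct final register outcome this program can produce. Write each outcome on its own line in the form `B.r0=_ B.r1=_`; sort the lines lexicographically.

outcome vector order: (B.r0,B.r1)
|SC outcomes| = 3

B.r0=0 B.r1=0
B.r0=0 B.r1=2
B.r0=2 B.r1=2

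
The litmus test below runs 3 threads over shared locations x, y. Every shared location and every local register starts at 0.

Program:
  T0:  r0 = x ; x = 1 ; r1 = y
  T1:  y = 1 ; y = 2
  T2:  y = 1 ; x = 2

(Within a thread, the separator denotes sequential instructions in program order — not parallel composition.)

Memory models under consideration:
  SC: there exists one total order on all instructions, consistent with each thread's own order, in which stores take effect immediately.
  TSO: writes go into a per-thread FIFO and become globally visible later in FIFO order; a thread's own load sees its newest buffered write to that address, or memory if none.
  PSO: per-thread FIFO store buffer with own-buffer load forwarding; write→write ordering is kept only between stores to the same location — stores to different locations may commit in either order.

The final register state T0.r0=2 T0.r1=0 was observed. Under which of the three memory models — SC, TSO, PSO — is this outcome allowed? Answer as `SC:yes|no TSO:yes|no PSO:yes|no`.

outcome vector order: (T0.r0,T0.r1)
SC (5): 00, 01, 02, 21, 22
TSO (5): 00, 01, 02, 21, 22
PSO (6): 00, 01, 02, 20, 21, 22
target 20 ∈ {PSO}

SC:no TSO:no PSO:yes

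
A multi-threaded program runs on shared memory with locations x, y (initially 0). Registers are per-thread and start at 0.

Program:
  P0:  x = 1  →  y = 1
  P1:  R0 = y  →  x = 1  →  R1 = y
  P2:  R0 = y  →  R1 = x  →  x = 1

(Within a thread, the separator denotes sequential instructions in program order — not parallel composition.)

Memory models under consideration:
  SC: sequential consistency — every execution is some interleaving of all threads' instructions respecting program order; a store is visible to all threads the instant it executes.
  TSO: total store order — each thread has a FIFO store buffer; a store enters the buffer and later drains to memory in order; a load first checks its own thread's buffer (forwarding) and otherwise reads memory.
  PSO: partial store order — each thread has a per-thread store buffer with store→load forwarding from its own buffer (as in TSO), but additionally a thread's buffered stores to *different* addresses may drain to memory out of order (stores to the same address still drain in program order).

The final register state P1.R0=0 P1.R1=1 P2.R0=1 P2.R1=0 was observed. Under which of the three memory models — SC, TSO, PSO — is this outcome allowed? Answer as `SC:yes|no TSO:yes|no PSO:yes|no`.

SC:no TSO:no PSO:yes

outcome vector order: (P1.R0,P1.R1,P2.R0,P2.R1)
under SC → 0/0/0/0; 0/0/0/1; 0/0/1/1; 0/1/0/0; 0/1/0/1; 0/1/1/1; 1/1/0/0; 1/1/0/1; 1/1/1/1
under TSO → 0/0/0/0; 0/0/0/1; 0/0/1/1; 0/1/0/0; 0/1/0/1; 0/1/1/1; 1/1/0/0; 1/1/0/1; 1/1/1/1
under PSO → 0/0/0/0; 0/0/0/1; 0/0/1/0; 0/0/1/1; 0/1/0/0; 0/1/0/1; 0/1/1/0; 0/1/1/1; 1/1/0/0; 1/1/0/1; 1/1/1/0; 1/1/1/1
target 0/1/1/0 ∈ {PSO}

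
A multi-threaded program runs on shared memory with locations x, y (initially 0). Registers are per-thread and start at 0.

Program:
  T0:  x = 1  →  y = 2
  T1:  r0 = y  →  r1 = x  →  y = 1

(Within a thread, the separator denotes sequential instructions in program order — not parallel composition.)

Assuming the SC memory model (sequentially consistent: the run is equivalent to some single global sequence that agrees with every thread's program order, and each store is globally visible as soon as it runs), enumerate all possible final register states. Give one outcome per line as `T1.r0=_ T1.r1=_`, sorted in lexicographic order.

outcome vector order: (T1.r0,T1.r1)
|SC outcomes| = 3

T1.r0=0 T1.r1=0
T1.r0=0 T1.r1=1
T1.r0=2 T1.r1=1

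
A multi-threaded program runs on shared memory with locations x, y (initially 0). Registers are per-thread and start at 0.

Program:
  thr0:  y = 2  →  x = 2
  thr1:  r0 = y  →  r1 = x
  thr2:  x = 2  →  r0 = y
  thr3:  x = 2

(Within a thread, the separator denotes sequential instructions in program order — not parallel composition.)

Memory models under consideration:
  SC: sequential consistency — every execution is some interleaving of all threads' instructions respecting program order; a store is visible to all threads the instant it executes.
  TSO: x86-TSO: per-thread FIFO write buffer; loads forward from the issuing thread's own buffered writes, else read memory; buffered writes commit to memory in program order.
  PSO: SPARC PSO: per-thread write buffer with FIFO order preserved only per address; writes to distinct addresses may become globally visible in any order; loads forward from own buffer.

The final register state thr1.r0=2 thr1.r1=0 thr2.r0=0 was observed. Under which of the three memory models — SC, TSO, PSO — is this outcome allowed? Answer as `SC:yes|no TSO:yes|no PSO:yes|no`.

outcome vector order: (thr1.r0,thr1.r1,thr2.r0)
under SC → <0 0 0> <0 0 2> <0 2 0> <0 2 2> <2 0 2> <2 2 0> <2 2 2>
under TSO → <0 0 0> <0 0 2> <0 2 0> <0 2 2> <2 0 0> <2 0 2> <2 2 0> <2 2 2>
under PSO → <0 0 0> <0 0 2> <0 2 0> <0 2 2> <2 0 0> <2 0 2> <2 2 0> <2 2 2>
target <2 0 0> ∈ {TSO,PSO}

SC:no TSO:yes PSO:yes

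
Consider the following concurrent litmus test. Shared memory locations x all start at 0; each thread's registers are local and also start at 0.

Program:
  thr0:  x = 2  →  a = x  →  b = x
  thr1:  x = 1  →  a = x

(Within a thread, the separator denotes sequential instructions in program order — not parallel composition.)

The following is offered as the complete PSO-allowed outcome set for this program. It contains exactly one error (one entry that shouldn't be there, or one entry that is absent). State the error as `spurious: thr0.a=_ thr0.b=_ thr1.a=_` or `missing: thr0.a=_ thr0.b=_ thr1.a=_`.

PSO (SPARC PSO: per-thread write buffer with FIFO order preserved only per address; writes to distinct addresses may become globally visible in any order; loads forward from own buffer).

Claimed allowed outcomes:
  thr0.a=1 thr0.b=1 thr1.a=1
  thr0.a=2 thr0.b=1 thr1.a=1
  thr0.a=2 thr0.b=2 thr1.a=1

outcome vector order: (thr0.a,thr0.b,thr1.a)
[PSO] allowed = {<1 1 1>, <2 1 1>, <2 2 1>, <2 2 2>}
PSO∖claimed = {<2 2 2>}

missing: thr0.a=2 thr0.b=2 thr1.a=2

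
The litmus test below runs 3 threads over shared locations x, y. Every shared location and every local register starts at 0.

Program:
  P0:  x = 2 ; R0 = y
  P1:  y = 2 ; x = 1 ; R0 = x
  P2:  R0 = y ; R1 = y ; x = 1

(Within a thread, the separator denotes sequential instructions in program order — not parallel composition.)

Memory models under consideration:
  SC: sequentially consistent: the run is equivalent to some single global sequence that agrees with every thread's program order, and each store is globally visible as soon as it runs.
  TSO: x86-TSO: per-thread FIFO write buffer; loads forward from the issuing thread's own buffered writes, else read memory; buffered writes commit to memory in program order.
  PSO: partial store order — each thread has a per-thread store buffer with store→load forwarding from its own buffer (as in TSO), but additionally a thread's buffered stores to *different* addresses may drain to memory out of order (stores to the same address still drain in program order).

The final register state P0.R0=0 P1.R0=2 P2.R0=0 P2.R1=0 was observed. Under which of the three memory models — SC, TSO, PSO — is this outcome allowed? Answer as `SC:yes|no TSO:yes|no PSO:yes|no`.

SC:no TSO:yes PSO:yes

outcome vector order: (P0.R0,P1.R0,P2.R0,P2.R1)
SC: 9 outcomes — {0100; 0102; 0122; 2100; 2102; 2122; 2200; 2202; 2222}
TSO: 12 outcomes — {0100; 0102; 0122; 0200; 0202; 0222; 2100; 2102; 2122; 2200; 2202; 2222}
PSO: 12 outcomes — {0100; 0102; 0122; 0200; 0202; 0222; 2100; 2102; 2122; 2200; 2202; 2222}
target 0200 ∈ {TSO,PSO}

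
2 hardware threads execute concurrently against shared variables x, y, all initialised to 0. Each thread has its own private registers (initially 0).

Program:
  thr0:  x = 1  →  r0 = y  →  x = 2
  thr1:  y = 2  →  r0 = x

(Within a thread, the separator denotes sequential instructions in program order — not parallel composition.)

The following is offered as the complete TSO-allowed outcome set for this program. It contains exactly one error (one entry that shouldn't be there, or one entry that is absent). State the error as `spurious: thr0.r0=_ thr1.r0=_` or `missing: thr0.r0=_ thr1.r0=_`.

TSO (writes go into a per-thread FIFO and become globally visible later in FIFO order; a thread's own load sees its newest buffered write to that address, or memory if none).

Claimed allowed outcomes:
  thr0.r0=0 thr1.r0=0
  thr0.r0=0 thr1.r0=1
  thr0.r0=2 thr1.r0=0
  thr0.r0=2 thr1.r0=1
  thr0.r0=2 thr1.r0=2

outcome vector order: (thr0.r0,thr1.r0)
TSO (6): (0,0), (0,1), (0,2), (2,0), (2,1), (2,2)
TSO∖claimed = {(0,2)}

missing: thr0.r0=0 thr1.r0=2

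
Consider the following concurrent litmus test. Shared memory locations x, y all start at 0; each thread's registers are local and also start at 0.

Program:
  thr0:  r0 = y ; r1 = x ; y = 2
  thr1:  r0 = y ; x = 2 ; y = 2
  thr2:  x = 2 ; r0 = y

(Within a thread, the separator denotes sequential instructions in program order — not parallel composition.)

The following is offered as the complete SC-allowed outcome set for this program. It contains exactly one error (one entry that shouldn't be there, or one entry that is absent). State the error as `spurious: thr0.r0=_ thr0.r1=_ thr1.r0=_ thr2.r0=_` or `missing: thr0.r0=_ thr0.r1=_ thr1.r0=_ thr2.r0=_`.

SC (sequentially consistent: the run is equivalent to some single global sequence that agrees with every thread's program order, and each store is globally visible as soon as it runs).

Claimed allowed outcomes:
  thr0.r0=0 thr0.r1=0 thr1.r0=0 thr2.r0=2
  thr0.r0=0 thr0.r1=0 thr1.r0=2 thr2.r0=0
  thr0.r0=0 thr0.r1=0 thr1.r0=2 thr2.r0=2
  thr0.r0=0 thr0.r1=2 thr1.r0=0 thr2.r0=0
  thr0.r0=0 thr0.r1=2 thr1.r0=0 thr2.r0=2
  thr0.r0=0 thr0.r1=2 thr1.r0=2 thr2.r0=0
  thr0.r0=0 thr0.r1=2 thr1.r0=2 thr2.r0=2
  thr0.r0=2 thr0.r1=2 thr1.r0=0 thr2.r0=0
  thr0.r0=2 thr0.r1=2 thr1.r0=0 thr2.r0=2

outcome vector order: (thr0.r0,thr0.r1,thr1.r0,thr2.r0)
[SC] allowed = {0/0/0/0 0/0/0/2 0/0/2/0 0/0/2/2 0/2/0/0 0/2/0/2 0/2/2/0 0/2/2/2 2/2/0/0 2/2/0/2}
SC∖claimed = {0/0/0/0}

missing: thr0.r0=0 thr0.r1=0 thr1.r0=0 thr2.r0=0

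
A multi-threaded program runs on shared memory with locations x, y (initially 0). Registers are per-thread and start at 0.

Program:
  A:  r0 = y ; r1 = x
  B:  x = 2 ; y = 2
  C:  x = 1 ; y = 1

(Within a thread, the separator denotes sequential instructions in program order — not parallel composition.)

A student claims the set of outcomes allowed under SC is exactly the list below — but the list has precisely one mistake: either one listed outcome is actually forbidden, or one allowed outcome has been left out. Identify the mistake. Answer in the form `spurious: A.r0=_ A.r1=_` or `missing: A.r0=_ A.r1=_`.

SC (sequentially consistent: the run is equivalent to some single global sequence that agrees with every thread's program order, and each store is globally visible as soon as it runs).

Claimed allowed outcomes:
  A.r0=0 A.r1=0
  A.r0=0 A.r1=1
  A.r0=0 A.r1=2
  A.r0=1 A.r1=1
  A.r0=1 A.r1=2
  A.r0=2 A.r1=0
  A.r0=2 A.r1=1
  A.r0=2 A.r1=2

spurious: A.r0=2 A.r1=0

outcome vector order: (A.r0,A.r1)
SC (7): <0 0> <0 1> <0 2> <1 1> <1 2> <2 1> <2 2>
claimed∖SC = {<2 0>}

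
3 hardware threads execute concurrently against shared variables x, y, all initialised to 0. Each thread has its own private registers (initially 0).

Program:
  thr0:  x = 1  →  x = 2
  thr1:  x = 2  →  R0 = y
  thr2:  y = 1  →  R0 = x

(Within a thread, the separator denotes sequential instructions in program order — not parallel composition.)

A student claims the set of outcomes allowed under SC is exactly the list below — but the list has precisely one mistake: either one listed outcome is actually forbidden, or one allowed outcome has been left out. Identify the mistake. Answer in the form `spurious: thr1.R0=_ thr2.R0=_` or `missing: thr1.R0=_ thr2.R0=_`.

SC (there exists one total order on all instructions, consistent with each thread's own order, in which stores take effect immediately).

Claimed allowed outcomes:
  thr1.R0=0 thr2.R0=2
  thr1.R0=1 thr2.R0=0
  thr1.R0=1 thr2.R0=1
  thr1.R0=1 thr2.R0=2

missing: thr1.R0=0 thr2.R0=1

outcome vector order: (thr1.R0,thr2.R0)
under SC → 01; 02; 10; 11; 12
SC∖claimed = {01}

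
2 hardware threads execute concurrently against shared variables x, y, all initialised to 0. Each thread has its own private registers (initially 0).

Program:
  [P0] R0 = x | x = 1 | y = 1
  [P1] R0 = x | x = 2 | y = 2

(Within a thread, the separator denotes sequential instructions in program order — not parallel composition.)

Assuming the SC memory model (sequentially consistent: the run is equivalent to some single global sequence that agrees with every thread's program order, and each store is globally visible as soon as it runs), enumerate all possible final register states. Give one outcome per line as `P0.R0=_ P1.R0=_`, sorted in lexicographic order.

outcome vector order: (P0.R0,P1.R0)
|SC outcomes| = 3

P0.R0=0 P1.R0=0
P0.R0=0 P1.R0=1
P0.R0=2 P1.R0=0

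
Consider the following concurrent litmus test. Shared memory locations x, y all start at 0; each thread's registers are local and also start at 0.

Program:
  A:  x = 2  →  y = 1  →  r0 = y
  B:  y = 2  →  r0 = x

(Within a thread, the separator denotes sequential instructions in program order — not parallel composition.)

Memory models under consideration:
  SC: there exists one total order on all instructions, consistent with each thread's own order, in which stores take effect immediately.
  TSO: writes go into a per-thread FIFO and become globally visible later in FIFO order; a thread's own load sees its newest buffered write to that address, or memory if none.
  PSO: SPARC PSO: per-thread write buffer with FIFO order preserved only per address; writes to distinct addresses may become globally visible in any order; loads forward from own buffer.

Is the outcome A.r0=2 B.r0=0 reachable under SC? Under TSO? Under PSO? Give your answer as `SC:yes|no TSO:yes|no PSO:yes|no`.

SC:no TSO:yes PSO:yes

outcome vector order: (A.r0,B.r0)
under SC → (1,0), (1,2), (2,2)
under TSO → (1,0), (1,2), (2,0), (2,2)
under PSO → (1,0), (1,2), (2,0), (2,2)
target (2,0) ∈ {TSO,PSO}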